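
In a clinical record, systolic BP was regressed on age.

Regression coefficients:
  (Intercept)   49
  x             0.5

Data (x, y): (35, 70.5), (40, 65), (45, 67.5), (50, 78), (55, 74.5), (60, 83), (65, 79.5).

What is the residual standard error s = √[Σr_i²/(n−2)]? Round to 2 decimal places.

x=35: ŷ = 49 + 0.5·35 = 66.5; r = 70.5 − 66.5 = 4
x=40: ŷ = 49 + 0.5·40 = 69; r = 65 − 69 = -4
x=45: ŷ = 49 + 0.5·45 = 71.5; r = 67.5 − 71.5 = -4
x=50: ŷ = 49 + 0.5·50 = 74; r = 78 − 74 = 4
x=55: ŷ = 49 + 0.5·55 = 76.5; r = 74.5 − 76.5 = -2
x=60: ŷ = 49 + 0.5·60 = 79; r = 83 − 79 = 4
x=65: ŷ = 49 + 0.5·65 = 81.5; r = 79.5 − 81.5 = -2
SSE = 16 + 16 + 16 + 16 + 4 + 16 + 4 = 88
s = √(88/5) = √17.6 ≈ 4.20

s = 4.20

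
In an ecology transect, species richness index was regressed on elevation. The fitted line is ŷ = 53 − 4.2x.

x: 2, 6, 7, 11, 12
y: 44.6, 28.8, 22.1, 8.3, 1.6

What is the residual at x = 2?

e = 0

ŷ = 53 − 4.2·2 = 44.6
e = 44.6 − 44.6 = 0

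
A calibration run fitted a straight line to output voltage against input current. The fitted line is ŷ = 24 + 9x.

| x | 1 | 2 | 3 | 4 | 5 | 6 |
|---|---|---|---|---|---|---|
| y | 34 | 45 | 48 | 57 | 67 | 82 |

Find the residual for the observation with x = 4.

r = -3

ŷ = 24 + 9·4 = 60
r = 57 − 60 = -3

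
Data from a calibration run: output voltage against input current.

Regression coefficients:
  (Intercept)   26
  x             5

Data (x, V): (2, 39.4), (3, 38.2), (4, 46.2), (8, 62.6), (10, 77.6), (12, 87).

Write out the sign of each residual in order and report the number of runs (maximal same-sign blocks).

x=2: V̂ = 26 + 5·2 = 36; e = 39.4 − 36 = 3.4
x=3: V̂ = 26 + 5·3 = 41; e = 38.2 − 41 = -2.8
x=4: V̂ = 26 + 5·4 = 46; e = 46.2 − 46 = 0.2
x=8: V̂ = 26 + 5·8 = 66; e = 62.6 − 66 = -3.4
x=10: V̂ = 26 + 5·10 = 76; e = 77.6 − 76 = 1.6
x=12: V̂ = 26 + 5·12 = 86; e = 87 − 86 = 1
Signs: + − + − + +
Runs: +×1, −×1, +×1, −×1, +×2 → 5

5 runs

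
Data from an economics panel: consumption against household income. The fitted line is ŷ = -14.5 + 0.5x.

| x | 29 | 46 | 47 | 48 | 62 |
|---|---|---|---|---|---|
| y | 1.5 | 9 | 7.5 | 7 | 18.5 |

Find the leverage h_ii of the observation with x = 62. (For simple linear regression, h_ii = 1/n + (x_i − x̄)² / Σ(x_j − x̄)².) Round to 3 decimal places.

h = 0.643

x̄ = (29 + 46 + 47 + 48 + 62)/5 = 46.4
Σ(x − x̄)² = 302.76 + 0.16 + 0.36 + 2.56 + 243.36 = 549.2
h = 1/5 + (15.6)²/549.2 = 0.2 + 0.443117 = 0.643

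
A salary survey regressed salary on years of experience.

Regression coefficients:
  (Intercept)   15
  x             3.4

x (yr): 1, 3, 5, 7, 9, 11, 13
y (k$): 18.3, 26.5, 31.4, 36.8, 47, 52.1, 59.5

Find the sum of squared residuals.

SSE = 8.2

x=1: ŷ = 15 + 3.4·1 = 18.4; r = 18.3 − 18.4 = -0.1
x=3: ŷ = 15 + 3.4·3 = 25.2; r = 26.5 − 25.2 = 1.3
x=5: ŷ = 15 + 3.4·5 = 32; r = 31.4 − 32 = -0.6
x=7: ŷ = 15 + 3.4·7 = 38.8; r = 36.8 − 38.8 = -2
x=9: ŷ = 15 + 3.4·9 = 45.6; r = 47 − 45.6 = 1.4
x=11: ŷ = 15 + 3.4·11 = 52.4; r = 52.1 − 52.4 = -0.3
x=13: ŷ = 15 + 3.4·13 = 59.2; r = 59.5 − 59.2 = 0.3
SSE = 0.01 + 1.69 + 0.36 + 4 + 1.96 + 0.09 + 0.09 = 8.2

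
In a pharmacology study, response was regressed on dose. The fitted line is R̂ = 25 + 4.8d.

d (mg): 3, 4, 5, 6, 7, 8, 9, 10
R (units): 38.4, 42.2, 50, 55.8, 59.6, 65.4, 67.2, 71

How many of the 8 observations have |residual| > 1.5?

4

d=3: R̂ = 25 + 4.8·3 = 39.4; e = 38.4 − 39.4 = -1
d=4: R̂ = 25 + 4.8·4 = 44.2; e = 42.2 − 44.2 = -2
d=5: R̂ = 25 + 4.8·5 = 49; e = 50 − 49 = 1
d=6: R̂ = 25 + 4.8·6 = 53.8; e = 55.8 − 53.8 = 2
d=7: R̂ = 25 + 4.8·7 = 58.6; e = 59.6 − 58.6 = 1
d=8: R̂ = 25 + 4.8·8 = 63.4; e = 65.4 − 63.4 = 2
d=9: R̂ = 25 + 4.8·9 = 68.2; e = 67.2 − 68.2 = -1
d=10: R̂ = 25 + 4.8·10 = 73; e = 71 − 73 = -2
|e| > 1.5: d=4 (|e|=2), d=6 (|e|=2), d=8 (|e|=2), d=10 (|e|=2) → 4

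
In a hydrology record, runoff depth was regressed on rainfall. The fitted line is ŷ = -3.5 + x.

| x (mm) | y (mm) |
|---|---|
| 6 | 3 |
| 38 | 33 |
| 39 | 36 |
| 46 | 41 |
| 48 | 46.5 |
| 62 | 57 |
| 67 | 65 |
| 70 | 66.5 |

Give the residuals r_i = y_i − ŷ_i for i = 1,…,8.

0.5, -1.5, 0.5, -1.5, 2, -1.5, 1.5, 0

x=6: ŷ = -3.5 + 6 = 2.5; r = 3 − 2.5 = 0.5
x=38: ŷ = -3.5 + 38 = 34.5; r = 33 − 34.5 = -1.5
x=39: ŷ = -3.5 + 39 = 35.5; r = 36 − 35.5 = 0.5
x=46: ŷ = -3.5 + 46 = 42.5; r = 41 − 42.5 = -1.5
x=48: ŷ = -3.5 + 48 = 44.5; r = 46.5 − 44.5 = 2
x=62: ŷ = -3.5 + 62 = 58.5; r = 57 − 58.5 = -1.5
x=67: ŷ = -3.5 + 67 = 63.5; r = 65 − 63.5 = 1.5
x=70: ŷ = -3.5 + 70 = 66.5; r = 66.5 − 66.5 = 0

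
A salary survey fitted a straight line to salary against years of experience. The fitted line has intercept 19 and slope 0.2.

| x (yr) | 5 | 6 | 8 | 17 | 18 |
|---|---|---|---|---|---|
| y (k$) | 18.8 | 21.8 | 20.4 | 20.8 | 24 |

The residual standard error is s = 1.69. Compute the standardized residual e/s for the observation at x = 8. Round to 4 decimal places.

ŷ = 19 + 0.2·8 = 20.6
e = 20.4 − 20.6 = -0.2
e/s = -0.2 / 1.69 = -0.1183

-0.1183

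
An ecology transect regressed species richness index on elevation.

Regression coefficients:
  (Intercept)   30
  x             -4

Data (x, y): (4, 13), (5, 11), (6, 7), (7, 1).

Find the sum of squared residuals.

x=4: ŷ = 30 − 4·4 = 14; r = 13 − 14 = -1
x=5: ŷ = 30 − 4·5 = 10; r = 11 − 10 = 1
x=6: ŷ = 30 − 4·6 = 6; r = 7 − 6 = 1
x=7: ŷ = 30 − 4·7 = 2; r = 1 − 2 = -1
SSE = 1 + 1 + 1 + 1 = 4

SSE = 4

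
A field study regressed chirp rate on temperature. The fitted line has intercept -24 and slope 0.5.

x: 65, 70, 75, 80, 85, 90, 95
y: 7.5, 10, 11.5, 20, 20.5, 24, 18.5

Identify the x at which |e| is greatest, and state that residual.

x=65: ŷ = -24 + 0.5·65 = 8.5; e = 7.5 − 8.5 = -1
x=70: ŷ = -24 + 0.5·70 = 11; e = 10 − 11 = -1
x=75: ŷ = -24 + 0.5·75 = 13.5; e = 11.5 − 13.5 = -2
x=80: ŷ = -24 + 0.5·80 = 16; e = 20 − 16 = 4
x=85: ŷ = -24 + 0.5·85 = 18.5; e = 20.5 − 18.5 = 2
x=90: ŷ = -24 + 0.5·90 = 21; e = 24 − 21 = 3
x=95: ŷ = -24 + 0.5·95 = 23.5; e = 18.5 − 23.5 = -5
Largest |e| is 5 at x = 95, residual -5.

x = 95, e = -5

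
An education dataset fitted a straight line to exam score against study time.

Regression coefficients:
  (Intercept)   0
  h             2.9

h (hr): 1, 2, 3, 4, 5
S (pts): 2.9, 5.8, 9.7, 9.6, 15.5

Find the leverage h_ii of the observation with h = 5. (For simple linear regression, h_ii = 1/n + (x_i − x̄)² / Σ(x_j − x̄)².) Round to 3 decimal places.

h = 0.600

h̄ = (1 + 2 + 3 + 4 + 5)/5 = 3
Σ(h − h̄)² = 4 + 1 + 0 + 1 + 4 = 10
h = 1/5 + (2)²/10 = 0.2 + 0.4 = 0.600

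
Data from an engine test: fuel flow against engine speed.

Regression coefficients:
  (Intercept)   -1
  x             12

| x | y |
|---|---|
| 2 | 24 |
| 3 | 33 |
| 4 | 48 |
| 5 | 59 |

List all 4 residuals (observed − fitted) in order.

1, -2, 1, 0

x=2: ŷ = -1 + 12·2 = 23; e = 24 − 23 = 1
x=3: ŷ = -1 + 12·3 = 35; e = 33 − 35 = -2
x=4: ŷ = -1 + 12·4 = 47; e = 48 − 47 = 1
x=5: ŷ = -1 + 12·5 = 59; e = 59 − 59 = 0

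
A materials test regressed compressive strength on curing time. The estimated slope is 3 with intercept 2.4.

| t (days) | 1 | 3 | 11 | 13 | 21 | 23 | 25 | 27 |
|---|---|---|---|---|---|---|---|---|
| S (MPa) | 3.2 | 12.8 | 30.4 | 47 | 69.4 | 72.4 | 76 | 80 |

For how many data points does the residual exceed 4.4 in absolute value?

t=1: ŷ = 2.4 + 3·1 = 5.4; e = 3.2 − 5.4 = -2.2
t=3: ŷ = 2.4 + 3·3 = 11.4; e = 12.8 − 11.4 = 1.4
t=11: ŷ = 2.4 + 3·11 = 35.4; e = 30.4 − 35.4 = -5
t=13: ŷ = 2.4 + 3·13 = 41.4; e = 47 − 41.4 = 5.6
t=21: ŷ = 2.4 + 3·21 = 65.4; e = 69.4 − 65.4 = 4
t=23: ŷ = 2.4 + 3·23 = 71.4; e = 72.4 − 71.4 = 1
t=25: ŷ = 2.4 + 3·25 = 77.4; e = 76 − 77.4 = -1.4
t=27: ŷ = 2.4 + 3·27 = 83.4; e = 80 − 83.4 = -3.4
|e| > 4.4: t=11 (|e|=5), t=13 (|e|=5.6) → 2

2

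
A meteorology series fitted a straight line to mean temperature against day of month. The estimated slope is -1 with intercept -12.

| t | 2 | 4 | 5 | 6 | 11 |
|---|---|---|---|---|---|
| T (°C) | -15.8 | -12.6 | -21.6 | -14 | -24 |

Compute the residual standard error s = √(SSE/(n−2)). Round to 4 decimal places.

s = 4.2016

t=2: ŷ = -12 − 2 = -14; e = -15.8 − (-14) = -1.8
t=4: ŷ = -12 − 4 = -16; e = -12.6 − (-16) = 3.4
t=5: ŷ = -12 − 5 = -17; e = -21.6 − (-17) = -4.6
t=6: ŷ = -12 − 6 = -18; e = -14 − (-18) = 4
t=11: ŷ = -12 − 11 = -23; e = -24 − (-23) = -1
SSE = 3.24 + 11.56 + 21.16 + 16 + 1 = 52.96
s = √(52.96/3) = √17.6533 ≈ 4.2016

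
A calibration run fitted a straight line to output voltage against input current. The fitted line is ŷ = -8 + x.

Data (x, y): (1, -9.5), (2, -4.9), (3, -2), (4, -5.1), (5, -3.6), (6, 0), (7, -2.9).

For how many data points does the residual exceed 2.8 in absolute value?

x=1: ŷ = -8 + 1 = -7; e = -9.5 − (-7) = -2.5
x=2: ŷ = -8 + 2 = -6; e = -4.9 − (-6) = 1.1
x=3: ŷ = -8 + 3 = -5; e = -2 − (-5) = 3
x=4: ŷ = -8 + 4 = -4; e = -5.1 − (-4) = -1.1
x=5: ŷ = -8 + 5 = -3; e = -3.6 − (-3) = -0.6
x=6: ŷ = -8 + 6 = -2; e = 0 − (-2) = 2
x=7: ŷ = -8 + 7 = -1; e = -2.9 − (-1) = -1.9
|e| > 2.8: x=3 (|e|=3) → 1

1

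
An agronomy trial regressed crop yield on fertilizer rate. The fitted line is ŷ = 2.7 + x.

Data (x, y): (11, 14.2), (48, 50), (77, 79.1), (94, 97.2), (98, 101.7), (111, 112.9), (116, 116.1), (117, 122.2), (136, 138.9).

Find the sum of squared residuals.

SSE = 16.04

x=11: ŷ = 2.7 + 11 = 13.7; r = 14.2 − 13.7 = 0.5
x=48: ŷ = 2.7 + 48 = 50.7; r = 50 − 50.7 = -0.7
x=77: ŷ = 2.7 + 77 = 79.7; r = 79.1 − 79.7 = -0.6
x=94: ŷ = 2.7 + 94 = 96.7; r = 97.2 − 96.7 = 0.5
x=98: ŷ = 2.7 + 98 = 100.7; r = 101.7 − 100.7 = 1
x=111: ŷ = 2.7 + 111 = 113.7; r = 112.9 − 113.7 = -0.8
x=116: ŷ = 2.7 + 116 = 118.7; r = 116.1 − 118.7 = -2.6
x=117: ŷ = 2.7 + 117 = 119.7; r = 122.2 − 119.7 = 2.5
x=136: ŷ = 2.7 + 136 = 138.7; r = 138.9 − 138.7 = 0.2
SSE = 0.25 + 0.49 + 0.36 + 0.25 + 1 + 0.64 + 6.76 + 6.25 + 0.04 = 16.04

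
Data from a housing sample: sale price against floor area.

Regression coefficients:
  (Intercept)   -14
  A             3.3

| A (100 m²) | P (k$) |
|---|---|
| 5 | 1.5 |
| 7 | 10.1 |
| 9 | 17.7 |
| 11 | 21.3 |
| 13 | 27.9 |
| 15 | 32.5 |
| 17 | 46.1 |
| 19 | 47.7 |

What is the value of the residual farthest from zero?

A=5: ŷ = -14 + 3.3·5 = 2.5; e = 1.5 − 2.5 = -1
A=7: ŷ = -14 + 3.3·7 = 9.1; e = 10.1 − 9.1 = 1
A=9: ŷ = -14 + 3.3·9 = 15.7; e = 17.7 − 15.7 = 2
A=11: ŷ = -14 + 3.3·11 = 22.3; e = 21.3 − 22.3 = -1
A=13: ŷ = -14 + 3.3·13 = 28.9; e = 27.9 − 28.9 = -1
A=15: ŷ = -14 + 3.3·15 = 35.5; e = 32.5 − 35.5 = -3
A=17: ŷ = -14 + 3.3·17 = 42.1; e = 46.1 − 42.1 = 4
A=19: ŷ = -14 + 3.3·19 = 48.7; e = 47.7 − 48.7 = -1
Largest |e| is 4 at A = 17, residual 4.

e = 4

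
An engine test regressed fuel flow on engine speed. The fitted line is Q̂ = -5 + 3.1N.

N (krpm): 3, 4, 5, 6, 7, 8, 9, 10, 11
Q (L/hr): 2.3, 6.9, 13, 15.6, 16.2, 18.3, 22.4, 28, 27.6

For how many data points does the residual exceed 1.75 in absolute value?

4

N=3: Q̂ = -5 + 3.1·3 = 4.3; r = 2.3 − 4.3 = -2
N=4: Q̂ = -5 + 3.1·4 = 7.4; r = 6.9 − 7.4 = -0.5
N=5: Q̂ = -5 + 3.1·5 = 10.5; r = 13 − 10.5 = 2.5
N=6: Q̂ = -5 + 3.1·6 = 13.6; r = 15.6 − 13.6 = 2
N=7: Q̂ = -5 + 3.1·7 = 16.7; r = 16.2 − 16.7 = -0.5
N=8: Q̂ = -5 + 3.1·8 = 19.8; r = 18.3 − 19.8 = -1.5
N=9: Q̂ = -5 + 3.1·9 = 22.9; r = 22.4 − 22.9 = -0.5
N=10: Q̂ = -5 + 3.1·10 = 26; r = 28 − 26 = 2
N=11: Q̂ = -5 + 3.1·11 = 29.1; r = 27.6 − 29.1 = -1.5
|r| > 1.75: N=3 (|r|=2), N=5 (|r|=2.5), N=6 (|r|=2), N=10 (|r|=2) → 4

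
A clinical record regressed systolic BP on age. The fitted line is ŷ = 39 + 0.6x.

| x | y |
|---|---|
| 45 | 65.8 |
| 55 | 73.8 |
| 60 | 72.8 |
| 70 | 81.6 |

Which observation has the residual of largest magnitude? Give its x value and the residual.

x = 60, e = -2.2

x=45: ŷ = 39 + 0.6·45 = 66; e = 65.8 − 66 = -0.2
x=55: ŷ = 39 + 0.6·55 = 72; e = 73.8 − 72 = 1.8
x=60: ŷ = 39 + 0.6·60 = 75; e = 72.8 − 75 = -2.2
x=70: ŷ = 39 + 0.6·70 = 81; e = 81.6 − 81 = 0.6
Largest |e| is 2.2 at x = 60, residual -2.2.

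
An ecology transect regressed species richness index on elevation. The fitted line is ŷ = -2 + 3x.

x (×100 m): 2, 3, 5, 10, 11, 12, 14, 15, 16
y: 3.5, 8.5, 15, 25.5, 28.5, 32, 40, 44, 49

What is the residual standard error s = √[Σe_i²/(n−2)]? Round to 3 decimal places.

s = 2.171

x=2: ŷ = -2 + 3·2 = 4; e = 3.5 − 4 = -0.5
x=3: ŷ = -2 + 3·3 = 7; e = 8.5 − 7 = 1.5
x=5: ŷ = -2 + 3·5 = 13; e = 15 − 13 = 2
x=10: ŷ = -2 + 3·10 = 28; e = 25.5 − 28 = -2.5
x=11: ŷ = -2 + 3·11 = 31; e = 28.5 − 31 = -2.5
x=12: ŷ = -2 + 3·12 = 34; e = 32 − 34 = -2
x=14: ŷ = -2 + 3·14 = 40; e = 40 − 40 = 0
x=15: ŷ = -2 + 3·15 = 43; e = 44 − 43 = 1
x=16: ŷ = -2 + 3·16 = 46; e = 49 − 46 = 3
SSE = 0.25 + 2.25 + 4 + 6.25 + 6.25 + 4 + 0 + 1 + 9 = 33
s = √(33/7) = √4.71429 ≈ 2.171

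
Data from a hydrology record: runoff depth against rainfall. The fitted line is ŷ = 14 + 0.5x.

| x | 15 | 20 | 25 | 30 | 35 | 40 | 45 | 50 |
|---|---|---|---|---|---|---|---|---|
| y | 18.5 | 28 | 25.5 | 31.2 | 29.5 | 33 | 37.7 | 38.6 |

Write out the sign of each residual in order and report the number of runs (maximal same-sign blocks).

x=15: ŷ = 14 + 0.5·15 = 21.5; r = 18.5 − 21.5 = -3
x=20: ŷ = 14 + 0.5·20 = 24; r = 28 − 24 = 4
x=25: ŷ = 14 + 0.5·25 = 26.5; r = 25.5 − 26.5 = -1
x=30: ŷ = 14 + 0.5·30 = 29; r = 31.2 − 29 = 2.2
x=35: ŷ = 14 + 0.5·35 = 31.5; r = 29.5 − 31.5 = -2
x=40: ŷ = 14 + 0.5·40 = 34; r = 33 − 34 = -1
x=45: ŷ = 14 + 0.5·45 = 36.5; r = 37.7 − 36.5 = 1.2
x=50: ŷ = 14 + 0.5·50 = 39; r = 38.6 − 39 = -0.4
Signs: − + − + − − + −
Runs: −×1, +×1, −×1, +×1, −×2, +×1, −×1 → 7

7 runs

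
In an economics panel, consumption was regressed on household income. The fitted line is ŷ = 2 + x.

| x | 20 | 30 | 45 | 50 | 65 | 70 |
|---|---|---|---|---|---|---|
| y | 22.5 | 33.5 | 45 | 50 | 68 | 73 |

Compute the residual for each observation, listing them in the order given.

0.5, 1.5, -2, -2, 1, 1

x=20: ŷ = 2 + 20 = 22; e = 22.5 − 22 = 0.5
x=30: ŷ = 2 + 30 = 32; e = 33.5 − 32 = 1.5
x=45: ŷ = 2 + 45 = 47; e = 45 − 47 = -2
x=50: ŷ = 2 + 50 = 52; e = 50 − 52 = -2
x=65: ŷ = 2 + 65 = 67; e = 68 − 67 = 1
x=70: ŷ = 2 + 70 = 72; e = 73 − 72 = 1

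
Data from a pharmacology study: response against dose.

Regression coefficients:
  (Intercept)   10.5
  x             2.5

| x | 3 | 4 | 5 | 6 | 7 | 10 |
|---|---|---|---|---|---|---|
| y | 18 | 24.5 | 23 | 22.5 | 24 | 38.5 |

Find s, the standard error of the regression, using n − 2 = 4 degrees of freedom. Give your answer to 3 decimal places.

s = 3.536

x=3: ŷ = 10.5 + 2.5·3 = 18; e = 18 − 18 = 0
x=4: ŷ = 10.5 + 2.5·4 = 20.5; e = 24.5 − 20.5 = 4
x=5: ŷ = 10.5 + 2.5·5 = 23; e = 23 − 23 = 0
x=6: ŷ = 10.5 + 2.5·6 = 25.5; e = 22.5 − 25.5 = -3
x=7: ŷ = 10.5 + 2.5·7 = 28; e = 24 − 28 = -4
x=10: ŷ = 10.5 + 2.5·10 = 35.5; e = 38.5 − 35.5 = 3
SSE = 0 + 16 + 0 + 9 + 16 + 9 = 50
s = √(50/4) = √12.5 ≈ 3.536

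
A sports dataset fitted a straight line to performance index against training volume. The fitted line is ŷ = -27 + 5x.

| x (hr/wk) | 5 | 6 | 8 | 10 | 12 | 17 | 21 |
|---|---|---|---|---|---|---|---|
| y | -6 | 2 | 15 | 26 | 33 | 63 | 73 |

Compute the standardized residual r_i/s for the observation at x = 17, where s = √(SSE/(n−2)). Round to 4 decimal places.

1.2500

x=5: ŷ = -27 + 5·5 = -2; r = -6 − (-2) = -4
x=6: ŷ = -27 + 5·6 = 3; r = 2 − 3 = -1
x=8: ŷ = -27 + 5·8 = 13; r = 15 − 13 = 2
x=10: ŷ = -27 + 5·10 = 23; r = 26 − 23 = 3
x=12: ŷ = -27 + 5·12 = 33; r = 33 − 33 = 0
x=17: ŷ = -27 + 5·17 = 58; r = 63 − 58 = 5
x=21: ŷ = -27 + 5·21 = 78; r = 73 − 78 = -5
SSE = 16 + 1 + 4 + 9 + 0 + 25 + 25 = 80
s = √(80/5) = 4
r/s = 5 / 4 = 1.2500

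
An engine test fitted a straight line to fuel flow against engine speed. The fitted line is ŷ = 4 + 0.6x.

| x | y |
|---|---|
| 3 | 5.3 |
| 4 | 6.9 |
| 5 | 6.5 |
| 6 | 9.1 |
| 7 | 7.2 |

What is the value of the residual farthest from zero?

x=3: ŷ = 4 + 0.6·3 = 5.8; r = 5.3 − 5.8 = -0.5
x=4: ŷ = 4 + 0.6·4 = 6.4; r = 6.9 − 6.4 = 0.5
x=5: ŷ = 4 + 0.6·5 = 7; r = 6.5 − 7 = -0.5
x=6: ŷ = 4 + 0.6·6 = 7.6; r = 9.1 − 7.6 = 1.5
x=7: ŷ = 4 + 0.6·7 = 8.2; r = 7.2 − 8.2 = -1
Largest |r| is 1.5 at x = 6, residual 1.5.

r = 1.5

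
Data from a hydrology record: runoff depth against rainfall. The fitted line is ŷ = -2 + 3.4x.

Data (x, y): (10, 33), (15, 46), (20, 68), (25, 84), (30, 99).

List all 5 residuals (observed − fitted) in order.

x=10: ŷ = -2 + 3.4·10 = 32; r = 33 − 32 = 1
x=15: ŷ = -2 + 3.4·15 = 49; r = 46 − 49 = -3
x=20: ŷ = -2 + 3.4·20 = 66; r = 68 − 66 = 2
x=25: ŷ = -2 + 3.4·25 = 83; r = 84 − 83 = 1
x=30: ŷ = -2 + 3.4·30 = 100; r = 99 − 100 = -1

1, -3, 2, 1, -1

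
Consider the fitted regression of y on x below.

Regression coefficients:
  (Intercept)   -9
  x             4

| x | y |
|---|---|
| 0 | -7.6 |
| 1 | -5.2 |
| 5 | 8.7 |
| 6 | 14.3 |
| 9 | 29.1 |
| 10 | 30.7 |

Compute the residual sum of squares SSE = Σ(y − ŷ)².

x=0: ŷ = -9 + 4·0 = -9; e = -7.6 − (-9) = 1.4
x=1: ŷ = -9 + 4·1 = -5; e = -5.2 − (-5) = -0.2
x=5: ŷ = -9 + 4·5 = 11; e = 8.7 − 11 = -2.3
x=6: ŷ = -9 + 4·6 = 15; e = 14.3 − 15 = -0.7
x=9: ŷ = -9 + 4·9 = 27; e = 29.1 − 27 = 2.1
x=10: ŷ = -9 + 4·10 = 31; e = 30.7 − 31 = -0.3
SSE = 1.96 + 0.04 + 5.29 + 0.49 + 4.41 + 0.09 = 12.28

SSE = 12.28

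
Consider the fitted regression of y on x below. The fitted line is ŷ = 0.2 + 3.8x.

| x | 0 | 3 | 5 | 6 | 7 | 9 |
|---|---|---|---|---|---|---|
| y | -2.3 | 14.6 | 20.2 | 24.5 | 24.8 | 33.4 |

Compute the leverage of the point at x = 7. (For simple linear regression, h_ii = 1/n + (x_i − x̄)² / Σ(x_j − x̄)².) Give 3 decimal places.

h = 0.247

x̄ = (0 + 3 + 5 + 6 + 7 + 9)/6 = 5
Σ(x − x̄)² = 25 + 4 + 0 + 1 + 4 + 16 = 50
h = 1/6 + (2)²/50 = 0.166667 + 0.08 = 0.247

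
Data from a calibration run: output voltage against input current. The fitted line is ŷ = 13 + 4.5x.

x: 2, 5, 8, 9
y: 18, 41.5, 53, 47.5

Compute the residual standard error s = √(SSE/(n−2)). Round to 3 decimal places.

s = 7.211

x=2: ŷ = 13 + 4.5·2 = 22; r = 18 − 22 = -4
x=5: ŷ = 13 + 4.5·5 = 35.5; r = 41.5 − 35.5 = 6
x=8: ŷ = 13 + 4.5·8 = 49; r = 53 − 49 = 4
x=9: ŷ = 13 + 4.5·9 = 53.5; r = 47.5 − 53.5 = -6
SSE = 16 + 36 + 16 + 36 = 104
s = √(104/2) = √52 ≈ 7.211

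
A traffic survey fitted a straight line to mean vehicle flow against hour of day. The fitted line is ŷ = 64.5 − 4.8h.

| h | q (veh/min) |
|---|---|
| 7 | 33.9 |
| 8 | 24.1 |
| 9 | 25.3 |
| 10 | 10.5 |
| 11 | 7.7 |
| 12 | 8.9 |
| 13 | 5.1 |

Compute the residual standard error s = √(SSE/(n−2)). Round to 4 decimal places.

s = 4.3359

h=7: ŷ = 64.5 − 4.8·7 = 30.9; r = 33.9 − 30.9 = 3
h=8: ŷ = 64.5 − 4.8·8 = 26.1; r = 24.1 − 26.1 = -2
h=9: ŷ = 64.5 − 4.8·9 = 21.3; r = 25.3 − 21.3 = 4
h=10: ŷ = 64.5 − 4.8·10 = 16.5; r = 10.5 − 16.5 = -6
h=11: ŷ = 64.5 − 4.8·11 = 11.7; r = 7.7 − 11.7 = -4
h=12: ŷ = 64.5 − 4.8·12 = 6.9; r = 8.9 − 6.9 = 2
h=13: ŷ = 64.5 − 4.8·13 = 2.1; r = 5.1 − 2.1 = 3
SSE = 9 + 4 + 16 + 36 + 16 + 4 + 9 = 94
s = √(94/5) = √18.8 ≈ 4.3359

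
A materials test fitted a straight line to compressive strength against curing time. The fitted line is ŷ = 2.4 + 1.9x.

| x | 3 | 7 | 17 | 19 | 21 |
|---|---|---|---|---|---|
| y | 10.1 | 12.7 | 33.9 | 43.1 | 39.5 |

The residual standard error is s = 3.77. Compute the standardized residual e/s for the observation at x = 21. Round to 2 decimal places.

-0.74

ŷ = 2.4 + 1.9·21 = 42.3
e = 39.5 − 42.3 = -2.8
e/s = -2.8 / 3.77 = -0.74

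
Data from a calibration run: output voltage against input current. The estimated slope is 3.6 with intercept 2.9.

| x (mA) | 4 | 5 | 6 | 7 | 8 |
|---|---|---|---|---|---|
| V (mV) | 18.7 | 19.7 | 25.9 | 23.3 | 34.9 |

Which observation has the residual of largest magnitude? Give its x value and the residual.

x=4: V̂ = 2.9 + 3.6·4 = 17.3; r = 18.7 − 17.3 = 1.4
x=5: V̂ = 2.9 + 3.6·5 = 20.9; r = 19.7 − 20.9 = -1.2
x=6: V̂ = 2.9 + 3.6·6 = 24.5; r = 25.9 − 24.5 = 1.4
x=7: V̂ = 2.9 + 3.6·7 = 28.1; r = 23.3 − 28.1 = -4.8
x=8: V̂ = 2.9 + 3.6·8 = 31.7; r = 34.9 − 31.7 = 3.2
Largest |r| is 4.8 at x = 7, residual -4.8.

x = 7, r = -4.8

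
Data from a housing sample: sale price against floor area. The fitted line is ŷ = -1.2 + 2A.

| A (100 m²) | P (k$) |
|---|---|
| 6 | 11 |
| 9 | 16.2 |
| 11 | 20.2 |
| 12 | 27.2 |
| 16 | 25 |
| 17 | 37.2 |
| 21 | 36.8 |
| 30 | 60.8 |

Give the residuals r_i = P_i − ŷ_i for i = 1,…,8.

A=6: ŷ = -1.2 + 2·6 = 10.8; r = 11 − 10.8 = 0.2
A=9: ŷ = -1.2 + 2·9 = 16.8; r = 16.2 − 16.8 = -0.6
A=11: ŷ = -1.2 + 2·11 = 20.8; r = 20.2 − 20.8 = -0.6
A=12: ŷ = -1.2 + 2·12 = 22.8; r = 27.2 − 22.8 = 4.4
A=16: ŷ = -1.2 + 2·16 = 30.8; r = 25 − 30.8 = -5.8
A=17: ŷ = -1.2 + 2·17 = 32.8; r = 37.2 − 32.8 = 4.4
A=21: ŷ = -1.2 + 2·21 = 40.8; r = 36.8 − 40.8 = -4
A=30: ŷ = -1.2 + 2·30 = 58.8; r = 60.8 − 58.8 = 2

0.2, -0.6, -0.6, 4.4, -5.8, 4.4, -4, 2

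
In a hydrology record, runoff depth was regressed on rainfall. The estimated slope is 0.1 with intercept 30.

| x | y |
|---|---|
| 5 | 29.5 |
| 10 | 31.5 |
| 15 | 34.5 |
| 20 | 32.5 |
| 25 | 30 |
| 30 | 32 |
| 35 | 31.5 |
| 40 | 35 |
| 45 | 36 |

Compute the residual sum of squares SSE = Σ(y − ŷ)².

x=5: ŷ = 30 + 0.1·5 = 30.5; e = 29.5 − 30.5 = -1
x=10: ŷ = 30 + 0.1·10 = 31; e = 31.5 − 31 = 0.5
x=15: ŷ = 30 + 0.1·15 = 31.5; e = 34.5 − 31.5 = 3
x=20: ŷ = 30 + 0.1·20 = 32; e = 32.5 − 32 = 0.5
x=25: ŷ = 30 + 0.1·25 = 32.5; e = 30 − 32.5 = -2.5
x=30: ŷ = 30 + 0.1·30 = 33; e = 32 − 33 = -1
x=35: ŷ = 30 + 0.1·35 = 33.5; e = 31.5 − 33.5 = -2
x=40: ŷ = 30 + 0.1·40 = 34; e = 35 − 34 = 1
x=45: ŷ = 30 + 0.1·45 = 34.5; e = 36 − 34.5 = 1.5
SSE = 1 + 0.25 + 9 + 0.25 + 6.25 + 1 + 4 + 1 + 2.25 = 25

SSE = 25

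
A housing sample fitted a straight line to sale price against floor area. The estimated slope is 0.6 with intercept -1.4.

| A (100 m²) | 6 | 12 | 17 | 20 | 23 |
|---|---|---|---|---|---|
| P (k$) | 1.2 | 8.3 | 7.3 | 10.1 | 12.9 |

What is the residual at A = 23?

P̂ = -1.4 + 0.6·23 = 12.4
e = 12.9 − 12.4 = 0.5

e = 0.5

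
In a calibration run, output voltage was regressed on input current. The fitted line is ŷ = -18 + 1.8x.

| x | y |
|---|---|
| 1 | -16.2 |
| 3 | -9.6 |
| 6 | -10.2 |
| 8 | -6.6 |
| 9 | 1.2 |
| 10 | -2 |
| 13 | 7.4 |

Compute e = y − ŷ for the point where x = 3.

ŷ = -18 + 1.8·3 = -12.6
e = -9.6 − (-12.6) = 3

e = 3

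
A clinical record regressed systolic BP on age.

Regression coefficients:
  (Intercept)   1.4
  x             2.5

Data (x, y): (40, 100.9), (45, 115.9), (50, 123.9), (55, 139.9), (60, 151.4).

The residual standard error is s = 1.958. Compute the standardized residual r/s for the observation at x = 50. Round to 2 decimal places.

-1.28

ŷ = 1.4 + 2.5·50 = 126.4
r = 123.9 − 126.4 = -2.5
r/s = -2.5 / 1.958 = -1.28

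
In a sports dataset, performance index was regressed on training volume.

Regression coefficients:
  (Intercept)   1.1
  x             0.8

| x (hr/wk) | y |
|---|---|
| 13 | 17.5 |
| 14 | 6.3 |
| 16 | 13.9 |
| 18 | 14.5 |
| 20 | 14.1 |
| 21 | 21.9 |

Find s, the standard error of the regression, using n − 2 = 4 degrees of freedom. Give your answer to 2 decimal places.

s = 4.95

x=13: ŷ = 1.1 + 0.8·13 = 11.5; e = 17.5 − 11.5 = 6
x=14: ŷ = 1.1 + 0.8·14 = 12.3; e = 6.3 − 12.3 = -6
x=16: ŷ = 1.1 + 0.8·16 = 13.9; e = 13.9 − 13.9 = 0
x=18: ŷ = 1.1 + 0.8·18 = 15.5; e = 14.5 − 15.5 = -1
x=20: ŷ = 1.1 + 0.8·20 = 17.1; e = 14.1 − 17.1 = -3
x=21: ŷ = 1.1 + 0.8·21 = 17.9; e = 21.9 − 17.9 = 4
SSE = 36 + 36 + 0 + 1 + 9 + 16 = 98
s = √(98/4) = √24.5 ≈ 4.95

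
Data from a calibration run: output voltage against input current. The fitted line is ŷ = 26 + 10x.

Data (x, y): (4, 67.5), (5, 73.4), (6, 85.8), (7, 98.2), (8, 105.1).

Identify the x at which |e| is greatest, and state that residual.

x = 5, e = -2.6

x=4: ŷ = 26 + 10·4 = 66; e = 67.5 − 66 = 1.5
x=5: ŷ = 26 + 10·5 = 76; e = 73.4 − 76 = -2.6
x=6: ŷ = 26 + 10·6 = 86; e = 85.8 − 86 = -0.2
x=7: ŷ = 26 + 10·7 = 96; e = 98.2 − 96 = 2.2
x=8: ŷ = 26 + 10·8 = 106; e = 105.1 − 106 = -0.9
Largest |e| is 2.6 at x = 5, residual -2.6.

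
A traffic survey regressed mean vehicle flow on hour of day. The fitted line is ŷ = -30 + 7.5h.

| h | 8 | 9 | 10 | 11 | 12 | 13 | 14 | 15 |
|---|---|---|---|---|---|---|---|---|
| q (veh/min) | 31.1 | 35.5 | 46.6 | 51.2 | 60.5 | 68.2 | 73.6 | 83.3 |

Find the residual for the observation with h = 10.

ŷ = -30 + 7.5·10 = 45
r = 46.6 − 45 = 1.6

r = 1.6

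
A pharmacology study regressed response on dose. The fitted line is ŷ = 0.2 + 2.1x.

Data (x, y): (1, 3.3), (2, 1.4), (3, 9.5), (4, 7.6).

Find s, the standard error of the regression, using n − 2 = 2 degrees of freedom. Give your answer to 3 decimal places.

x=1: ŷ = 0.2 + 2.1·1 = 2.3; r = 3.3 − 2.3 = 1
x=2: ŷ = 0.2 + 2.1·2 = 4.4; r = 1.4 − 4.4 = -3
x=3: ŷ = 0.2 + 2.1·3 = 6.5; r = 9.5 − 6.5 = 3
x=4: ŷ = 0.2 + 2.1·4 = 8.6; r = 7.6 − 8.6 = -1
SSE = 1 + 9 + 9 + 1 = 20
s = √(20/2) = √10 ≈ 3.162

s = 3.162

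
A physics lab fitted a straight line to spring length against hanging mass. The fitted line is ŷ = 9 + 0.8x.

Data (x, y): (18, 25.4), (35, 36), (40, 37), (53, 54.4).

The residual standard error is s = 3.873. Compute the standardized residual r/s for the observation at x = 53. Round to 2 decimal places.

0.77

ŷ = 9 + 0.8·53 = 51.4
r = 54.4 − 51.4 = 3
r/s = 3 / 3.873 = 0.77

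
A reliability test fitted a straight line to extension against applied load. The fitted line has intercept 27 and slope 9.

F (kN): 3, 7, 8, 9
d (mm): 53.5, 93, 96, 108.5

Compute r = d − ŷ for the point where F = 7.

ŷ = 27 + 9·7 = 90
r = 93 − 90 = 3

r = 3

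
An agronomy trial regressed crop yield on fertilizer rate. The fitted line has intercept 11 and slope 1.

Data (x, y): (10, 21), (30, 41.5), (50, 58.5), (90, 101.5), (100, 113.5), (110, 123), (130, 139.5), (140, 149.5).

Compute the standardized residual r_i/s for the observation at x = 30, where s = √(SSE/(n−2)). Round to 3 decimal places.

x=10: ŷ = 11 + 10 = 21; r = 21 − 21 = 0
x=30: ŷ = 11 + 30 = 41; r = 41.5 − 41 = 0.5
x=50: ŷ = 11 + 50 = 61; r = 58.5 − 61 = -2.5
x=90: ŷ = 11 + 90 = 101; r = 101.5 − 101 = 0.5
x=100: ŷ = 11 + 100 = 111; r = 113.5 − 111 = 2.5
x=110: ŷ = 11 + 110 = 121; r = 123 − 121 = 2
x=130: ŷ = 11 + 130 = 141; r = 139.5 − 141 = -1.5
x=140: ŷ = 11 + 140 = 151; r = 149.5 − 151 = -1.5
SSE = 0 + 0.25 + 6.25 + 0.25 + 6.25 + 4 + 2.25 + 2.25 = 21.5
s = √(21.5/6) = 1.89297
r/s = 0.5 / 1.89297 = 0.264

0.264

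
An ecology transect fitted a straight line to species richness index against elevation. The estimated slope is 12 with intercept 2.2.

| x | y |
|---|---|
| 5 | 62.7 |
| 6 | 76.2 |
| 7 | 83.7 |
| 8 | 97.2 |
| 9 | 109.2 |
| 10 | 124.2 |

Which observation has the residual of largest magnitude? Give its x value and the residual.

x = 7, e = -2.5

x=5: ŷ = 2.2 + 12·5 = 62.2; e = 62.7 − 62.2 = 0.5
x=6: ŷ = 2.2 + 12·6 = 74.2; e = 76.2 − 74.2 = 2
x=7: ŷ = 2.2 + 12·7 = 86.2; e = 83.7 − 86.2 = -2.5
x=8: ŷ = 2.2 + 12·8 = 98.2; e = 97.2 − 98.2 = -1
x=9: ŷ = 2.2 + 12·9 = 110.2; e = 109.2 − 110.2 = -1
x=10: ŷ = 2.2 + 12·10 = 122.2; e = 124.2 − 122.2 = 2
Largest |e| is 2.5 at x = 7, residual -2.5.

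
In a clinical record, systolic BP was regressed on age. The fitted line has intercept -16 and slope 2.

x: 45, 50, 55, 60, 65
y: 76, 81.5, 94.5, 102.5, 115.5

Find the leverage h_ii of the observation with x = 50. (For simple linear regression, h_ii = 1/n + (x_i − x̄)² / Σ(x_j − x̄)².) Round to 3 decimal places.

x̄ = (45 + 50 + 55 + 60 + 65)/5 = 55
Σ(x − x̄)² = 100 + 25 + 0 + 25 + 100 = 250
h = 1/5 + (-5)²/250 = 0.2 + 0.1 = 0.300

h = 0.300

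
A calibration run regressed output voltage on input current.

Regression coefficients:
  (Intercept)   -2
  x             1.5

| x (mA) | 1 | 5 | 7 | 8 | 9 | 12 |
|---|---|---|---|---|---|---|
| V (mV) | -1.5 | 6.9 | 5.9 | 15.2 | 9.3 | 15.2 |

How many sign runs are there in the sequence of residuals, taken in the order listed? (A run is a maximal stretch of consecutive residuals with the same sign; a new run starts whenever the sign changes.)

x=1: ŷ = -2 + 1.5·1 = -0.5; r = -1.5 − (-0.5) = -1
x=5: ŷ = -2 + 1.5·5 = 5.5; r = 6.9 − 5.5 = 1.4
x=7: ŷ = -2 + 1.5·7 = 8.5; r = 5.9 − 8.5 = -2.6
x=8: ŷ = -2 + 1.5·8 = 10; r = 15.2 − 10 = 5.2
x=9: ŷ = -2 + 1.5·9 = 11.5; r = 9.3 − 11.5 = -2.2
x=12: ŷ = -2 + 1.5·12 = 16; r = 15.2 − 16 = -0.8
Signs: − + − + − −
Runs: −×1, +×1, −×1, +×1, −×2 → 5

5 runs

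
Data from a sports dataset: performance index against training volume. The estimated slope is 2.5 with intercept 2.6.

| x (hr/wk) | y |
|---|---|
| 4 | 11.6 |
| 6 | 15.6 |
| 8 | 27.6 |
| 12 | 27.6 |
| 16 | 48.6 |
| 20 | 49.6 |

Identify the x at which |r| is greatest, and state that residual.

x = 16, r = 6

x=4: ŷ = 2.6 + 2.5·4 = 12.6; r = 11.6 − 12.6 = -1
x=6: ŷ = 2.6 + 2.5·6 = 17.6; r = 15.6 − 17.6 = -2
x=8: ŷ = 2.6 + 2.5·8 = 22.6; r = 27.6 − 22.6 = 5
x=12: ŷ = 2.6 + 2.5·12 = 32.6; r = 27.6 − 32.6 = -5
x=16: ŷ = 2.6 + 2.5·16 = 42.6; r = 48.6 − 42.6 = 6
x=20: ŷ = 2.6 + 2.5·20 = 52.6; r = 49.6 − 52.6 = -3
Largest |r| is 6 at x = 16, residual 6.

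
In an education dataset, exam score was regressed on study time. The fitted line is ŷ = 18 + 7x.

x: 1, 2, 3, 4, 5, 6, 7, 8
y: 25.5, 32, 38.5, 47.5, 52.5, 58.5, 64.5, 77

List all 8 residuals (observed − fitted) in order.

0.5, 0, -0.5, 1.5, -0.5, -1.5, -2.5, 3

x=1: ŷ = 18 + 7·1 = 25; e = 25.5 − 25 = 0.5
x=2: ŷ = 18 + 7·2 = 32; e = 32 − 32 = 0
x=3: ŷ = 18 + 7·3 = 39; e = 38.5 − 39 = -0.5
x=4: ŷ = 18 + 7·4 = 46; e = 47.5 − 46 = 1.5
x=5: ŷ = 18 + 7·5 = 53; e = 52.5 − 53 = -0.5
x=6: ŷ = 18 + 7·6 = 60; e = 58.5 − 60 = -1.5
x=7: ŷ = 18 + 7·7 = 67; e = 64.5 − 67 = -2.5
x=8: ŷ = 18 + 7·8 = 74; e = 77 − 74 = 3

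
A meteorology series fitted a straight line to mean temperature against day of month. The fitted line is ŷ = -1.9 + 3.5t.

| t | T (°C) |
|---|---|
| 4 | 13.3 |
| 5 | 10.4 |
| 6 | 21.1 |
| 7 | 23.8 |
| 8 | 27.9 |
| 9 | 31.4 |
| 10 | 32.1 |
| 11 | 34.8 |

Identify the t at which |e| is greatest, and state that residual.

t=4: ŷ = -1.9 + 3.5·4 = 12.1; e = 13.3 − 12.1 = 1.2
t=5: ŷ = -1.9 + 3.5·5 = 15.6; e = 10.4 − 15.6 = -5.2
t=6: ŷ = -1.9 + 3.5·6 = 19.1; e = 21.1 − 19.1 = 2
t=7: ŷ = -1.9 + 3.5·7 = 22.6; e = 23.8 − 22.6 = 1.2
t=8: ŷ = -1.9 + 3.5·8 = 26.1; e = 27.9 − 26.1 = 1.8
t=9: ŷ = -1.9 + 3.5·9 = 29.6; e = 31.4 − 29.6 = 1.8
t=10: ŷ = -1.9 + 3.5·10 = 33.1; e = 32.1 − 33.1 = -1
t=11: ŷ = -1.9 + 3.5·11 = 36.6; e = 34.8 − 36.6 = -1.8
Largest |e| is 5.2 at t = 5, residual -5.2.

t = 5, e = -5.2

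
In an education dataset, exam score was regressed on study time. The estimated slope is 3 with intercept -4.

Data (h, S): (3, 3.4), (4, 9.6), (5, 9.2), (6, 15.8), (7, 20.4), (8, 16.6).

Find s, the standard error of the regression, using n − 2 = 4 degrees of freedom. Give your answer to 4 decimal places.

s = 2.9462

h=3: ŷ = -4 + 3·3 = 5; e = 3.4 − 5 = -1.6
h=4: ŷ = -4 + 3·4 = 8; e = 9.6 − 8 = 1.6
h=5: ŷ = -4 + 3·5 = 11; e = 9.2 − 11 = -1.8
h=6: ŷ = -4 + 3·6 = 14; e = 15.8 − 14 = 1.8
h=7: ŷ = -4 + 3·7 = 17; e = 20.4 − 17 = 3.4
h=8: ŷ = -4 + 3·8 = 20; e = 16.6 − 20 = -3.4
SSE = 2.56 + 2.56 + 3.24 + 3.24 + 11.56 + 11.56 = 34.72
s = √(34.72/4) = √8.68 ≈ 2.9462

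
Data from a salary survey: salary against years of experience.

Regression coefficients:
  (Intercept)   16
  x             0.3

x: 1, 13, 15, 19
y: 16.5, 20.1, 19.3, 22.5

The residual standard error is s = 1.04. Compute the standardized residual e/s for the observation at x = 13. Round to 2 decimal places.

0.19

ŷ = 16 + 0.3·13 = 19.9
e = 20.1 − 19.9 = 0.2
e/s = 0.2 / 1.04 = 0.19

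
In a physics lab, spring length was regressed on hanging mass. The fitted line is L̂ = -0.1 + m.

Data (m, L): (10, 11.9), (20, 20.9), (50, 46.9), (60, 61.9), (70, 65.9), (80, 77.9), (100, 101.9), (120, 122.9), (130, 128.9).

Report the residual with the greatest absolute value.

e = -4

m=10: L̂ = -0.1 + 10 = 9.9; e = 11.9 − 9.9 = 2
m=20: L̂ = -0.1 + 20 = 19.9; e = 20.9 − 19.9 = 1
m=50: L̂ = -0.1 + 50 = 49.9; e = 46.9 − 49.9 = -3
m=60: L̂ = -0.1 + 60 = 59.9; e = 61.9 − 59.9 = 2
m=70: L̂ = -0.1 + 70 = 69.9; e = 65.9 − 69.9 = -4
m=80: L̂ = -0.1 + 80 = 79.9; e = 77.9 − 79.9 = -2
m=100: L̂ = -0.1 + 100 = 99.9; e = 101.9 − 99.9 = 2
m=120: L̂ = -0.1 + 120 = 119.9; e = 122.9 − 119.9 = 3
m=130: L̂ = -0.1 + 130 = 129.9; e = 128.9 − 129.9 = -1
Largest |e| is 4 at m = 70, residual -4.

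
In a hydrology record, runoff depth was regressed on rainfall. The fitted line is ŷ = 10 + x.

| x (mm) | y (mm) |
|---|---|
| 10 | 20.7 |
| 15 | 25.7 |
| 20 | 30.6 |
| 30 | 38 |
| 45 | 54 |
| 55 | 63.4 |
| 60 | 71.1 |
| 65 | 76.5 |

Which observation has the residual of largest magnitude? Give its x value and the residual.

x = 30, e = -2

x=10: ŷ = 10 + 10 = 20; e = 20.7 − 20 = 0.7
x=15: ŷ = 10 + 15 = 25; e = 25.7 − 25 = 0.7
x=20: ŷ = 10 + 20 = 30; e = 30.6 − 30 = 0.6
x=30: ŷ = 10 + 30 = 40; e = 38 − 40 = -2
x=45: ŷ = 10 + 45 = 55; e = 54 − 55 = -1
x=55: ŷ = 10 + 55 = 65; e = 63.4 − 65 = -1.6
x=60: ŷ = 10 + 60 = 70; e = 71.1 − 70 = 1.1
x=65: ŷ = 10 + 65 = 75; e = 76.5 − 75 = 1.5
Largest |e| is 2 at x = 30, residual -2.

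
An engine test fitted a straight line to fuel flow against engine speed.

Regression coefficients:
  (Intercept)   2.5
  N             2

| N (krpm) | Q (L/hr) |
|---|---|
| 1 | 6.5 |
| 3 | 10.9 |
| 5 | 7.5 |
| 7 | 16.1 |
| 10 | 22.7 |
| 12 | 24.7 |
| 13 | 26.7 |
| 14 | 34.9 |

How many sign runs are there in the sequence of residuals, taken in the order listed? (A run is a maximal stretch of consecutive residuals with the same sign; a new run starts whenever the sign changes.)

5 runs

N=1: Q̂ = 2.5 + 2·1 = 4.5; e = 6.5 − 4.5 = 2
N=3: Q̂ = 2.5 + 2·3 = 8.5; e = 10.9 − 8.5 = 2.4
N=5: Q̂ = 2.5 + 2·5 = 12.5; e = 7.5 − 12.5 = -5
N=7: Q̂ = 2.5 + 2·7 = 16.5; e = 16.1 − 16.5 = -0.4
N=10: Q̂ = 2.5 + 2·10 = 22.5; e = 22.7 − 22.5 = 0.2
N=12: Q̂ = 2.5 + 2·12 = 26.5; e = 24.7 − 26.5 = -1.8
N=13: Q̂ = 2.5 + 2·13 = 28.5; e = 26.7 − 28.5 = -1.8
N=14: Q̂ = 2.5 + 2·14 = 30.5; e = 34.9 − 30.5 = 4.4
Signs: + + − − + − − +
Runs: +×2, −×2, +×1, −×2, +×1 → 5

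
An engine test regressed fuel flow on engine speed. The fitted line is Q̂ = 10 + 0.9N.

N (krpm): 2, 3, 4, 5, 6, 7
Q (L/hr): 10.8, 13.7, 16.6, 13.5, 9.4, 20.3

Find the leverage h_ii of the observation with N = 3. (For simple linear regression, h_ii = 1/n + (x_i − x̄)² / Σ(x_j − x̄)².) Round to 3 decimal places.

h = 0.295

N̄ = (2 + 3 + 4 + 5 + 6 + 7)/6 = 4.5
Σ(N − N̄)² = 6.25 + 2.25 + 0.25 + 0.25 + 2.25 + 6.25 = 17.5
h = 1/6 + (-1.5)²/17.5 = 0.166667 + 0.128571 = 0.295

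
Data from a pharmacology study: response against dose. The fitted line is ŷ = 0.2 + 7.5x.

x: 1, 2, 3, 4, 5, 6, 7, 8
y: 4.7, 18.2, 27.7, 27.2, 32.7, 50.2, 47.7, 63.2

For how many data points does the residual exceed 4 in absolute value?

x=1: ŷ = 0.2 + 7.5·1 = 7.7; e = 4.7 − 7.7 = -3
x=2: ŷ = 0.2 + 7.5·2 = 15.2; e = 18.2 − 15.2 = 3
x=3: ŷ = 0.2 + 7.5·3 = 22.7; e = 27.7 − 22.7 = 5
x=4: ŷ = 0.2 + 7.5·4 = 30.2; e = 27.2 − 30.2 = -3
x=5: ŷ = 0.2 + 7.5·5 = 37.7; e = 32.7 − 37.7 = -5
x=6: ŷ = 0.2 + 7.5·6 = 45.2; e = 50.2 − 45.2 = 5
x=7: ŷ = 0.2 + 7.5·7 = 52.7; e = 47.7 − 52.7 = -5
x=8: ŷ = 0.2 + 7.5·8 = 60.2; e = 63.2 − 60.2 = 3
|e| > 4: x=3 (|e|=5), x=5 (|e|=5), x=6 (|e|=5), x=7 (|e|=5) → 4

4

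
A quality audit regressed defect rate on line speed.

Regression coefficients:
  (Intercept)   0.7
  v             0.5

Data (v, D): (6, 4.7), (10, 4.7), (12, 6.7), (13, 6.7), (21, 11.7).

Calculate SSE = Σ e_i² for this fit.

v=6: D̂ = 0.7 + 0.5·6 = 3.7; e = 4.7 − 3.7 = 1
v=10: D̂ = 0.7 + 0.5·10 = 5.7; e = 4.7 − 5.7 = -1
v=12: D̂ = 0.7 + 0.5·12 = 6.7; e = 6.7 − 6.7 = 0
v=13: D̂ = 0.7 + 0.5·13 = 7.2; e = 6.7 − 7.2 = -0.5
v=21: D̂ = 0.7 + 0.5·21 = 11.2; e = 11.7 − 11.2 = 0.5
SSE = 1 + 1 + 0 + 0.25 + 0.25 = 2.5

SSE = 2.5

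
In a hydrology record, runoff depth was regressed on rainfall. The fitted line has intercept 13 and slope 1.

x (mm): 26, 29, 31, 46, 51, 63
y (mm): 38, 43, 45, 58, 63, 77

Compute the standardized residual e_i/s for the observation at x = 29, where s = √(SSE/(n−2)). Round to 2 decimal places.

0.82

x=26: ŷ = 13 + 26 = 39; e = 38 − 39 = -1
x=29: ŷ = 13 + 29 = 42; e = 43 − 42 = 1
x=31: ŷ = 13 + 31 = 44; e = 45 − 44 = 1
x=46: ŷ = 13 + 46 = 59; e = 58 − 59 = -1
x=51: ŷ = 13 + 51 = 64; e = 63 − 64 = -1
x=63: ŷ = 13 + 63 = 76; e = 77 − 76 = 1
SSE = 1 + 1 + 1 + 1 + 1 + 1 = 6
s = √(6/4) = 1.22474
e/s = 1 / 1.22474 = 0.82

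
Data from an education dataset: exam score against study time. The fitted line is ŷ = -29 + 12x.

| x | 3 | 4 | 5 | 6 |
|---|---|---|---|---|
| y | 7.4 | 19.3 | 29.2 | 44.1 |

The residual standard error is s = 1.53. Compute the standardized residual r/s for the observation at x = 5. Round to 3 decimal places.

-1.176

ŷ = -29 + 12·5 = 31
r = 29.2 − 31 = -1.8
r/s = -1.8 / 1.53 = -1.176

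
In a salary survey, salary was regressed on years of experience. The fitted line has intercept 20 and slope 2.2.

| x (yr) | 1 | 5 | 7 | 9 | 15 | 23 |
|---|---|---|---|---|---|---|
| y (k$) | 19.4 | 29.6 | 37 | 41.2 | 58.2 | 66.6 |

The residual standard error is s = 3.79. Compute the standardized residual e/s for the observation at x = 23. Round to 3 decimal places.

ŷ = 20 + 2.2·23 = 70.6
e = 66.6 − 70.6 = -4
e/s = -4 / 3.79 = -1.055

-1.055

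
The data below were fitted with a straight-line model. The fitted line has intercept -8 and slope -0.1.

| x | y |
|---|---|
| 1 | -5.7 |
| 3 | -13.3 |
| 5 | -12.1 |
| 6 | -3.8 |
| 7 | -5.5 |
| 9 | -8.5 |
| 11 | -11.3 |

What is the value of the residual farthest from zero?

x=1: ŷ = -8 − 0.1·1 = -8.1; e = -5.7 − (-8.1) = 2.4
x=3: ŷ = -8 − 0.1·3 = -8.3; e = -13.3 − (-8.3) = -5
x=5: ŷ = -8 − 0.1·5 = -8.5; e = -12.1 − (-8.5) = -3.6
x=6: ŷ = -8 − 0.1·6 = -8.6; e = -3.8 − (-8.6) = 4.8
x=7: ŷ = -8 − 0.1·7 = -8.7; e = -5.5 − (-8.7) = 3.2
x=9: ŷ = -8 − 0.1·9 = -8.9; e = -8.5 − (-8.9) = 0.4
x=11: ŷ = -8 − 0.1·11 = -9.1; e = -11.3 − (-9.1) = -2.2
Largest |e| is 5 at x = 3, residual -5.

e = -5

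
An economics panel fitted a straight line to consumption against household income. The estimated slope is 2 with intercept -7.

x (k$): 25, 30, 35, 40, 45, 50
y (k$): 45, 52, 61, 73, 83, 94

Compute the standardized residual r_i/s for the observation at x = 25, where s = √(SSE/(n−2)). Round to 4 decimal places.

x=25: ŷ = -7 + 2·25 = 43; r = 45 − 43 = 2
x=30: ŷ = -7 + 2·30 = 53; r = 52 − 53 = -1
x=35: ŷ = -7 + 2·35 = 63; r = 61 − 63 = -2
x=40: ŷ = -7 + 2·40 = 73; r = 73 − 73 = 0
x=45: ŷ = -7 + 2·45 = 83; r = 83 − 83 = 0
x=50: ŷ = -7 + 2·50 = 93; r = 94 − 93 = 1
SSE = 4 + 1 + 4 + 0 + 0 + 1 = 10
s = √(10/4) = 1.58114
r/s = 2 / 1.58114 = 1.2649

1.2649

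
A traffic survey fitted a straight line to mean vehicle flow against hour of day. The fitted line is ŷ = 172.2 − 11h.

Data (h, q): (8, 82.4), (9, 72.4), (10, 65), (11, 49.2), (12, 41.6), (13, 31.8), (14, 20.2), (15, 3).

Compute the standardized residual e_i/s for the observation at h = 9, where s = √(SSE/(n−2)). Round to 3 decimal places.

-0.289

h=8: ŷ = 172.2 − 11·8 = 84.2; e = 82.4 − 84.2 = -1.8
h=9: ŷ = 172.2 − 11·9 = 73.2; e = 72.4 − 73.2 = -0.8
h=10: ŷ = 172.2 − 11·10 = 62.2; e = 65 − 62.2 = 2.8
h=11: ŷ = 172.2 − 11·11 = 51.2; e = 49.2 − 51.2 = -2
h=12: ŷ = 172.2 − 11·12 = 40.2; e = 41.6 − 40.2 = 1.4
h=13: ŷ = 172.2 − 11·13 = 29.2; e = 31.8 − 29.2 = 2.6
h=14: ŷ = 172.2 − 11·14 = 18.2; e = 20.2 − 18.2 = 2
h=15: ŷ = 172.2 − 11·15 = 7.2; e = 3 − 7.2 = -4.2
SSE = 3.24 + 0.64 + 7.84 + 4 + 1.96 + 6.76 + 4 + 17.64 = 46.08
s = √(46.08/6) = 2.77128
e/s = -0.8 / 2.77128 = -0.289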